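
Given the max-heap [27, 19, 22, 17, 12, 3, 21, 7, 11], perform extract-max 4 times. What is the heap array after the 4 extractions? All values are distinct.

[17, 12, 11, 7, 3]

extract-max #1 returns 27:
  remove root 27; move last element 11 to root → [11, 19, 22, 17, 12, 3, 21, 7]
  11 vs larger child 22 at index 2, swap → [22, 19, 11, 17, 12, 3, 21, 7]
  11 vs larger child 21 at index 6, swap → [22, 19, 21, 17, 12, 3, 11, 7]
extract-max #2 returns 22:
  remove root 22; move last element 7 to root → [7, 19, 21, 17, 12, 3, 11]
  7 vs larger child 21 at index 2, swap → [21, 19, 7, 17, 12, 3, 11]
  7 vs larger child 11 at index 6, swap → [21, 19, 11, 17, 12, 3, 7]
extract-max #3 returns 21:
  remove root 21; move last element 7 to root → [7, 19, 11, 17, 12, 3]
  7 vs larger child 19 at index 1, swap → [19, 7, 11, 17, 12, 3]
  7 vs larger child 17 at index 3, swap → [19, 17, 11, 7, 12, 3]
extract-max #4 returns 19:
  remove root 19; move last element 3 to root → [3, 17, 11, 7, 12]
  3 vs larger child 17 at index 1, swap → [17, 3, 11, 7, 12]
  3 vs larger child 12 at index 4, swap → [17, 12, 11, 7, 3]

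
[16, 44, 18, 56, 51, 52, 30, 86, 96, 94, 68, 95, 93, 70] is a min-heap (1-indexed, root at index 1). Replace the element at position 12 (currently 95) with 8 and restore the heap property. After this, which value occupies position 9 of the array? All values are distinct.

96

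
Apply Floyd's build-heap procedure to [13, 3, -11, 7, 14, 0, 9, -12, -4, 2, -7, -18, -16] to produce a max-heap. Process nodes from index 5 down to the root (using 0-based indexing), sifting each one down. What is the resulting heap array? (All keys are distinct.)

[14, 13, 9, 7, 3, 0, -11, -12, -4, 2, -7, -18, -16]

sift down from index 5: already satisfies heap property
sift down from index 4: already satisfies heap property
sift down from index 3: already satisfies heap property
sift down from index 2:
  -11 vs larger child 9 at index 6, swap → [13, 3, 9, 7, 14, 0, -11, -12, -4, 2, -7, -18, -16]
sift down from index 1:
  3 vs larger child 14 at index 4, swap → [13, 14, 9, 7, 3, 0, -11, -12, -4, 2, -7, -18, -16]
sift down from index 0:
  13 vs larger child 14 at index 1, swap → [14, 13, 9, 7, 3, 0, -11, -12, -4, 2, -7, -18, -16]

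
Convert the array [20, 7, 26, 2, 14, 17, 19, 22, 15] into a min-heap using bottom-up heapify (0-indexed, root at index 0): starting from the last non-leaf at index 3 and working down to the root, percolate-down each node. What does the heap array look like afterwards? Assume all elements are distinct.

[2, 7, 17, 15, 14, 26, 19, 22, 20]

sift down from index 3: already satisfies heap property
sift down from index 2:
  26 vs smaller child 17 at index 5, swap → [20, 7, 17, 2, 14, 26, 19, 22, 15]
sift down from index 1:
  7 vs smaller child 2 at index 3, swap → [20, 2, 17, 7, 14, 26, 19, 22, 15]
sift down from index 0:
  20 vs smaller child 2 at index 1, swap → [2, 20, 17, 7, 14, 26, 19, 22, 15]
  20 vs smaller child 7 at index 3, swap → [2, 7, 17, 20, 14, 26, 19, 22, 15]
  20 vs smaller child 15 at index 8, swap → [2, 7, 17, 15, 14, 26, 19, 22, 20]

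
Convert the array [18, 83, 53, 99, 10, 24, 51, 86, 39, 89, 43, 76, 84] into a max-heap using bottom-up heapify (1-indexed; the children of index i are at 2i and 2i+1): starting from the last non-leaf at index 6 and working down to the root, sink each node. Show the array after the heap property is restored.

sift down from index 6:
  24 vs larger child 84 at index 13, swap → [18, 83, 53, 99, 10, 84, 51, 86, 39, 89, 43, 76, 24]
sift down from index 5:
  10 vs larger child 89 at index 10, swap → [18, 83, 53, 99, 89, 84, 51, 86, 39, 10, 43, 76, 24]
sift down from index 4: already satisfies heap property
sift down from index 3:
  53 vs larger child 84 at index 6, swap → [18, 83, 84, 99, 89, 53, 51, 86, 39, 10, 43, 76, 24]
  53 vs larger child 76 at index 12, swap → [18, 83, 84, 99, 89, 76, 51, 86, 39, 10, 43, 53, 24]
sift down from index 2:
  83 vs larger child 99 at index 4, swap → [18, 99, 84, 83, 89, 76, 51, 86, 39, 10, 43, 53, 24]
  83 vs larger child 86 at index 8, swap → [18, 99, 84, 86, 89, 76, 51, 83, 39, 10, 43, 53, 24]
sift down from index 1:
  18 vs larger child 99 at index 2, swap → [99, 18, 84, 86, 89, 76, 51, 83, 39, 10, 43, 53, 24]
  18 vs larger child 89 at index 5, swap → [99, 89, 84, 86, 18, 76, 51, 83, 39, 10, 43, 53, 24]
  18 vs larger child 43 at index 11, swap → [99, 89, 84, 86, 43, 76, 51, 83, 39, 10, 18, 53, 24]

[99, 89, 84, 86, 43, 76, 51, 83, 39, 10, 18, 53, 24]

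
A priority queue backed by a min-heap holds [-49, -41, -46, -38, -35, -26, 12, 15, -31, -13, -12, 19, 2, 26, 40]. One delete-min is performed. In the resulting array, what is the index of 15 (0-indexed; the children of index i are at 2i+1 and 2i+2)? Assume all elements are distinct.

remove root -49; move last element 40 to root → [40, -41, -46, -38, -35, -26, 12, 15, -31, -13, -12, 19, 2, 26]
40 vs smaller child -46 at index 2, swap → [-46, -41, 40, -38, -35, -26, 12, 15, -31, -13, -12, 19, 2, 26]
40 vs smaller child -26 at index 5, swap → [-46, -41, -26, -38, -35, 40, 12, 15, -31, -13, -12, 19, 2, 26]
40 vs smaller child 2 at index 12, swap → [-46, -41, -26, -38, -35, 2, 12, 15, -31, -13, -12, 19, 40, 26]
resulting array: [-46, -41, -26, -38, -35, 2, 12, 15, -31, -13, -12, 19, 40, 26]

7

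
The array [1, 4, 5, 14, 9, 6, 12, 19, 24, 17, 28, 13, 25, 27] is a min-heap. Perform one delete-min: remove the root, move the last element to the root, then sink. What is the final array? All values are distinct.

remove root 1; move last element 27 to root → [27, 4, 5, 14, 9, 6, 12, 19, 24, 17, 28, 13, 25]
27 vs smaller child 4 at index 1, swap → [4, 27, 5, 14, 9, 6, 12, 19, 24, 17, 28, 13, 25]
27 vs smaller child 9 at index 4, swap → [4, 9, 5, 14, 27, 6, 12, 19, 24, 17, 28, 13, 25]
27 vs smaller child 17 at index 9, swap → [4, 9, 5, 14, 17, 6, 12, 19, 24, 27, 28, 13, 25]

[4, 9, 5, 14, 17, 6, 12, 19, 24, 27, 28, 13, 25]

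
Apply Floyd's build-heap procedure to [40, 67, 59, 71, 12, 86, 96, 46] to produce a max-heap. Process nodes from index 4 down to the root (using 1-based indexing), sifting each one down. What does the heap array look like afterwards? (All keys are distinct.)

[96, 71, 86, 67, 12, 40, 59, 46]

sift down from index 4: already satisfies heap property
sift down from index 3:
  59 vs larger child 96 at index 7, swap → [40, 67, 96, 71, 12, 86, 59, 46]
sift down from index 2:
  67 vs larger child 71 at index 4, swap → [40, 71, 96, 67, 12, 86, 59, 46]
sift down from index 1:
  40 vs larger child 96 at index 3, swap → [96, 71, 40, 67, 12, 86, 59, 46]
  40 vs larger child 86 at index 6, swap → [96, 71, 86, 67, 12, 40, 59, 46]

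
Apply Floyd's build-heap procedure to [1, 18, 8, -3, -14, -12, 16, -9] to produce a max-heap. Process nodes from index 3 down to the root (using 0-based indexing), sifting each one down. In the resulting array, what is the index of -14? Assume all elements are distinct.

sift down from index 3: already satisfies heap property
sift down from index 2:
  8 vs larger child 16 at index 6, swap → [1, 18, 16, -3, -14, -12, 8, -9]
sift down from index 1: already satisfies heap property
sift down from index 0:
  1 vs larger child 18 at index 1, swap → [18, 1, 16, -3, -14, -12, 8, -9]
resulting array: [18, 1, 16, -3, -14, -12, 8, -9]

4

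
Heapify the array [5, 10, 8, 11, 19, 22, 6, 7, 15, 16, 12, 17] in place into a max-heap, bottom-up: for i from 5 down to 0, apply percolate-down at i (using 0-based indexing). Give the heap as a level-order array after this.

[22, 19, 17, 15, 16, 8, 6, 7, 11, 10, 12, 5]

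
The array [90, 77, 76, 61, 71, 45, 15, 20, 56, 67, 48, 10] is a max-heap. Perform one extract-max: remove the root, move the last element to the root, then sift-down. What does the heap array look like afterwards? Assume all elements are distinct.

[77, 71, 76, 61, 67, 45, 15, 20, 56, 10, 48]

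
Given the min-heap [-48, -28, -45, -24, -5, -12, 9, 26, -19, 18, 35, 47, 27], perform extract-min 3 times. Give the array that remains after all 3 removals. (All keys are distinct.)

[-24, -19, -12, 26, -5, 27, 9, 35, 47, 18]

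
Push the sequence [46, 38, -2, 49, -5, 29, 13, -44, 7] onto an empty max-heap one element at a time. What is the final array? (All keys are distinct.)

Insert 46:
  append 46 at index 0 → [46] (no swap needed)
Insert 38:
  append 38 at index 1 → [46, 38] (no swap needed)
Insert -2:
  append -2 at index 2 → [46, 38, -2] (no swap needed)
Insert 49:
  append 49 at index 3 → [46, 38, -2, 49]
  49 > parent 38 at index 1, swap → [46, 49, -2, 38]
  49 > parent 46 at index 0, swap → [49, 46, -2, 38]
Insert -5:
  append -5 at index 4 → [49, 46, -2, 38, -5] (no swap needed)
Insert 29:
  append 29 at index 5 → [49, 46, -2, 38, -5, 29]
  29 > parent -2 at index 2, swap → [49, 46, 29, 38, -5, -2]
Insert 13:
  append 13 at index 6 → [49, 46, 29, 38, -5, -2, 13] (no swap needed)
Insert -44:
  append -44 at index 7 → [49, 46, 29, 38, -5, -2, 13, -44] (no swap needed)
Insert 7:
  append 7 at index 8 → [49, 46, 29, 38, -5, -2, 13, -44, 7] (no swap needed)

[49, 46, 29, 38, -5, -2, 13, -44, 7]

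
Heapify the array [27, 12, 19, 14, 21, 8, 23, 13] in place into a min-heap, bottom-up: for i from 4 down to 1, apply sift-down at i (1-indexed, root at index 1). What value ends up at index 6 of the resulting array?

sift down from index 4:
  14 vs only child 13 at index 8, swap → [27, 12, 19, 13, 21, 8, 23, 14]
sift down from index 3:
  19 vs smaller child 8 at index 6, swap → [27, 12, 8, 13, 21, 19, 23, 14]
sift down from index 2: already satisfies heap property
sift down from index 1:
  27 vs smaller child 8 at index 3, swap → [8, 12, 27, 13, 21, 19, 23, 14]
  27 vs smaller child 19 at index 6, swap → [8, 12, 19, 13, 21, 27, 23, 14]
resulting array: [8, 12, 19, 13, 21, 27, 23, 14]

27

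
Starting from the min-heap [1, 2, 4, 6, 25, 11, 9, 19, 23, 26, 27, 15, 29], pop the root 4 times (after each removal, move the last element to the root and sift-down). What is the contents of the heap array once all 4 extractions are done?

extract-min #1 returns 1:
  remove root 1; move last element 29 to root → [29, 2, 4, 6, 25, 11, 9, 19, 23, 26, 27, 15]
  29 vs smaller child 2 at index 1, swap → [2, 29, 4, 6, 25, 11, 9, 19, 23, 26, 27, 15]
  29 vs smaller child 6 at index 3, swap → [2, 6, 4, 29, 25, 11, 9, 19, 23, 26, 27, 15]
  29 vs smaller child 19 at index 7, swap → [2, 6, 4, 19, 25, 11, 9, 29, 23, 26, 27, 15]
extract-min #2 returns 2:
  remove root 2; move last element 15 to root → [15, 6, 4, 19, 25, 11, 9, 29, 23, 26, 27]
  15 vs smaller child 4 at index 2, swap → [4, 6, 15, 19, 25, 11, 9, 29, 23, 26, 27]
  15 vs smaller child 9 at index 6, swap → [4, 6, 9, 19, 25, 11, 15, 29, 23, 26, 27]
extract-min #3 returns 4:
  remove root 4; move last element 27 to root → [27, 6, 9, 19, 25, 11, 15, 29, 23, 26]
  27 vs smaller child 6 at index 1, swap → [6, 27, 9, 19, 25, 11, 15, 29, 23, 26]
  27 vs smaller child 19 at index 3, swap → [6, 19, 9, 27, 25, 11, 15, 29, 23, 26]
  27 vs smaller child 23 at index 8, swap → [6, 19, 9, 23, 25, 11, 15, 29, 27, 26]
extract-min #4 returns 6:
  remove root 6; move last element 26 to root → [26, 19, 9, 23, 25, 11, 15, 29, 27]
  26 vs smaller child 9 at index 2, swap → [9, 19, 26, 23, 25, 11, 15, 29, 27]
  26 vs smaller child 11 at index 5, swap → [9, 19, 11, 23, 25, 26, 15, 29, 27]

[9, 19, 11, 23, 25, 26, 15, 29, 27]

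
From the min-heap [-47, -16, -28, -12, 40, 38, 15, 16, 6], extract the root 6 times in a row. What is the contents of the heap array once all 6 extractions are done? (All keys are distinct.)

[16, 40, 38]

extract-min #1 returns -47:
  remove root -47; move last element 6 to root → [6, -16, -28, -12, 40, 38, 15, 16]
  6 vs smaller child -28 at index 2, swap → [-28, -16, 6, -12, 40, 38, 15, 16]
extract-min #2 returns -28:
  remove root -28; move last element 16 to root → [16, -16, 6, -12, 40, 38, 15]
  16 vs smaller child -16 at index 1, swap → [-16, 16, 6, -12, 40, 38, 15]
  16 vs smaller child -12 at index 3, swap → [-16, -12, 6, 16, 40, 38, 15]
extract-min #3 returns -16:
  remove root -16; move last element 15 to root → [15, -12, 6, 16, 40, 38]
  15 vs smaller child -12 at index 1, swap → [-12, 15, 6, 16, 40, 38]
extract-min #4 returns -12:
  remove root -12; move last element 38 to root → [38, 15, 6, 16, 40]
  38 vs smaller child 6 at index 2, swap → [6, 15, 38, 16, 40]
extract-min #5 returns 6:
  remove root 6; move last element 40 to root → [40, 15, 38, 16]
  40 vs smaller child 15 at index 1, swap → [15, 40, 38, 16]
  40 vs only child 16 at index 3, swap → [15, 16, 38, 40]
extract-min #6 returns 15:
  remove root 15; move last element 40 to root → [40, 16, 38]
  40 vs smaller child 16 at index 1, swap → [16, 40, 38]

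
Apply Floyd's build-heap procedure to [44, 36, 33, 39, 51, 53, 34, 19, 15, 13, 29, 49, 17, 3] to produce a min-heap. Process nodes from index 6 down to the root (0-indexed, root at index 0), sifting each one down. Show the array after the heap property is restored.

[3, 13, 17, 15, 29, 44, 33, 19, 39, 51, 36, 49, 53, 34]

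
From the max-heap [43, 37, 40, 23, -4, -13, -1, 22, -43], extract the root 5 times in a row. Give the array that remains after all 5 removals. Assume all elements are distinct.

[-1, -4, -13, -43]

extract-max #1 returns 43:
  remove root 43; move last element -43 to root → [-43, 37, 40, 23, -4, -13, -1, 22]
  -43 vs larger child 40 at index 2, swap → [40, 37, -43, 23, -4, -13, -1, 22]
  -43 vs larger child -1 at index 6, swap → [40, 37, -1, 23, -4, -13, -43, 22]
extract-max #2 returns 40:
  remove root 40; move last element 22 to root → [22, 37, -1, 23, -4, -13, -43]
  22 vs larger child 37 at index 1, swap → [37, 22, -1, 23, -4, -13, -43]
  22 vs larger child 23 at index 3, swap → [37, 23, -1, 22, -4, -13, -43]
extract-max #3 returns 37:
  remove root 37; move last element -43 to root → [-43, 23, -1, 22, -4, -13]
  -43 vs larger child 23 at index 1, swap → [23, -43, -1, 22, -4, -13]
  -43 vs larger child 22 at index 3, swap → [23, 22, -1, -43, -4, -13]
extract-max #4 returns 23:
  remove root 23; move last element -13 to root → [-13, 22, -1, -43, -4]
  -13 vs larger child 22 at index 1, swap → [22, -13, -1, -43, -4]
  -13 vs larger child -4 at index 4, swap → [22, -4, -1, -43, -13]
extract-max #5 returns 22:
  remove root 22; move last element -13 to root → [-13, -4, -1, -43]
  -13 vs larger child -1 at index 2, swap → [-1, -4, -13, -43]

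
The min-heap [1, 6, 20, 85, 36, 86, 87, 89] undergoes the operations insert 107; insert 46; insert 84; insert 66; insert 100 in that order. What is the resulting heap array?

[1, 6, 20, 85, 36, 66, 87, 89, 107, 46, 84, 86, 100]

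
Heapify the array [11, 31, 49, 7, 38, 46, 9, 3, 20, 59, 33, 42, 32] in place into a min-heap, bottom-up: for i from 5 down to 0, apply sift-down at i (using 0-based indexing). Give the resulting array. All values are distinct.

[3, 7, 9, 11, 33, 32, 49, 31, 20, 59, 38, 42, 46]

sift down from index 5:
  46 vs smaller child 32 at index 12, swap → [11, 31, 49, 7, 38, 32, 9, 3, 20, 59, 33, 42, 46]
sift down from index 4:
  38 vs smaller child 33 at index 10, swap → [11, 31, 49, 7, 33, 32, 9, 3, 20, 59, 38, 42, 46]
sift down from index 3:
  7 vs smaller child 3 at index 7, swap → [11, 31, 49, 3, 33, 32, 9, 7, 20, 59, 38, 42, 46]
sift down from index 2:
  49 vs smaller child 9 at index 6, swap → [11, 31, 9, 3, 33, 32, 49, 7, 20, 59, 38, 42, 46]
sift down from index 1:
  31 vs smaller child 3 at index 3, swap → [11, 3, 9, 31, 33, 32, 49, 7, 20, 59, 38, 42, 46]
  31 vs smaller child 7 at index 7, swap → [11, 3, 9, 7, 33, 32, 49, 31, 20, 59, 38, 42, 46]
sift down from index 0:
  11 vs smaller child 3 at index 1, swap → [3, 11, 9, 7, 33, 32, 49, 31, 20, 59, 38, 42, 46]
  11 vs smaller child 7 at index 3, swap → [3, 7, 9, 11, 33, 32, 49, 31, 20, 59, 38, 42, 46]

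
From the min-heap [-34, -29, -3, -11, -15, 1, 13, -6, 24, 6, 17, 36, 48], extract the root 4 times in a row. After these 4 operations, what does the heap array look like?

[-6, 6, -3, 17, 48, 1, 13, 36, 24]

extract-min #1 returns -34:
  remove root -34; move last element 48 to root → [48, -29, -3, -11, -15, 1, 13, -6, 24, 6, 17, 36]
  48 vs smaller child -29 at index 1, swap → [-29, 48, -3, -11, -15, 1, 13, -6, 24, 6, 17, 36]
  48 vs smaller child -15 at index 4, swap → [-29, -15, -3, -11, 48, 1, 13, -6, 24, 6, 17, 36]
  48 vs smaller child 6 at index 9, swap → [-29, -15, -3, -11, 6, 1, 13, -6, 24, 48, 17, 36]
extract-min #2 returns -29:
  remove root -29; move last element 36 to root → [36, -15, -3, -11, 6, 1, 13, -6, 24, 48, 17]
  36 vs smaller child -15 at index 1, swap → [-15, 36, -3, -11, 6, 1, 13, -6, 24, 48, 17]
  36 vs smaller child -11 at index 3, swap → [-15, -11, -3, 36, 6, 1, 13, -6, 24, 48, 17]
  36 vs smaller child -6 at index 7, swap → [-15, -11, -3, -6, 6, 1, 13, 36, 24, 48, 17]
extract-min #3 returns -15:
  remove root -15; move last element 17 to root → [17, -11, -3, -6, 6, 1, 13, 36, 24, 48]
  17 vs smaller child -11 at index 1, swap → [-11, 17, -3, -6, 6, 1, 13, 36, 24, 48]
  17 vs smaller child -6 at index 3, swap → [-11, -6, -3, 17, 6, 1, 13, 36, 24, 48]
extract-min #4 returns -11:
  remove root -11; move last element 48 to root → [48, -6, -3, 17, 6, 1, 13, 36, 24]
  48 vs smaller child -6 at index 1, swap → [-6, 48, -3, 17, 6, 1, 13, 36, 24]
  48 vs smaller child 6 at index 4, swap → [-6, 6, -3, 17, 48, 1, 13, 36, 24]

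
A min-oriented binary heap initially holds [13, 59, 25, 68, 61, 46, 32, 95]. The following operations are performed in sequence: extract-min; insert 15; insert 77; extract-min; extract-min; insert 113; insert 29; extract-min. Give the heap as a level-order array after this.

[32, 59, 46, 68, 61, 77, 95, 113]

extract-min → returns 13:
  remove root 13; move last element 95 to root → [95, 59, 25, 68, 61, 46, 32]
  95 vs smaller child 25 at index 2, swap → [25, 59, 95, 68, 61, 46, 32]
  95 vs smaller child 32 at index 6, swap → [25, 59, 32, 68, 61, 46, 95]
insert 15:
  append 15 at index 7 → [25, 59, 32, 68, 61, 46, 95, 15]
  15 < parent 68 at index 3, swap → [25, 59, 32, 15, 61, 46, 95, 68]
  15 < parent 59 at index 1, swap → [25, 15, 32, 59, 61, 46, 95, 68]
  15 < parent 25 at index 0, swap → [15, 25, 32, 59, 61, 46, 95, 68]
insert 77:
  append 77 at index 8 → [15, 25, 32, 59, 61, 46, 95, 68, 77] (no swap needed)
extract-min → returns 15:
  remove root 15; move last element 77 to root → [77, 25, 32, 59, 61, 46, 95, 68]
  77 vs smaller child 25 at index 1, swap → [25, 77, 32, 59, 61, 46, 95, 68]
  77 vs smaller child 59 at index 3, swap → [25, 59, 32, 77, 61, 46, 95, 68]
  77 vs only child 68 at index 7, swap → [25, 59, 32, 68, 61, 46, 95, 77]
extract-min → returns 25:
  remove root 25; move last element 77 to root → [77, 59, 32, 68, 61, 46, 95]
  77 vs smaller child 32 at index 2, swap → [32, 59, 77, 68, 61, 46, 95]
  77 vs smaller child 46 at index 5, swap → [32, 59, 46, 68, 61, 77, 95]
insert 113:
  append 113 at index 7 → [32, 59, 46, 68, 61, 77, 95, 113] (no swap needed)
insert 29:
  append 29 at index 8 → [32, 59, 46, 68, 61, 77, 95, 113, 29]
  29 < parent 68 at index 3, swap → [32, 59, 46, 29, 61, 77, 95, 113, 68]
  29 < parent 59 at index 1, swap → [32, 29, 46, 59, 61, 77, 95, 113, 68]
  29 < parent 32 at index 0, swap → [29, 32, 46, 59, 61, 77, 95, 113, 68]
extract-min → returns 29:
  remove root 29; move last element 68 to root → [68, 32, 46, 59, 61, 77, 95, 113]
  68 vs smaller child 32 at index 1, swap → [32, 68, 46, 59, 61, 77, 95, 113]
  68 vs smaller child 59 at index 3, swap → [32, 59, 46, 68, 61, 77, 95, 113]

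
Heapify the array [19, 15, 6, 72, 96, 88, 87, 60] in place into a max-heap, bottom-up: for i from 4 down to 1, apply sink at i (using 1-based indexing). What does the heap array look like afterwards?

[96, 72, 88, 60, 15, 6, 87, 19]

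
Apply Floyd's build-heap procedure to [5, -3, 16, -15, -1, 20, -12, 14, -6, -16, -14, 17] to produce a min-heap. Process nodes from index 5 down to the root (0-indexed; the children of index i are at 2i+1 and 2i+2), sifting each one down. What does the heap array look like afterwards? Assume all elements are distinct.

sift down from index 5:
  20 vs only child 17 at index 11, swap → [5, -3, 16, -15, -1, 17, -12, 14, -6, -16, -14, 20]
sift down from index 4:
  -1 vs smaller child -16 at index 9, swap → [5, -3, 16, -15, -16, 17, -12, 14, -6, -1, -14, 20]
sift down from index 3: already satisfies heap property
sift down from index 2:
  16 vs smaller child -12 at index 6, swap → [5, -3, -12, -15, -16, 17, 16, 14, -6, -1, -14, 20]
sift down from index 1:
  -3 vs smaller child -16 at index 4, swap → [5, -16, -12, -15, -3, 17, 16, 14, -6, -1, -14, 20]
  -3 vs smaller child -14 at index 10, swap → [5, -16, -12, -15, -14, 17, 16, 14, -6, -1, -3, 20]
sift down from index 0:
  5 vs smaller child -16 at index 1, swap → [-16, 5, -12, -15, -14, 17, 16, 14, -6, -1, -3, 20]
  5 vs smaller child -15 at index 3, swap → [-16, -15, -12, 5, -14, 17, 16, 14, -6, -1, -3, 20]
  5 vs smaller child -6 at index 8, swap → [-16, -15, -12, -6, -14, 17, 16, 14, 5, -1, -3, 20]

[-16, -15, -12, -6, -14, 17, 16, 14, 5, -1, -3, 20]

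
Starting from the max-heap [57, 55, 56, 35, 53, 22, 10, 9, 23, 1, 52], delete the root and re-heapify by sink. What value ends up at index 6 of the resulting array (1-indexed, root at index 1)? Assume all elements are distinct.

remove root 57; move last element 52 to root → [52, 55, 56, 35, 53, 22, 10, 9, 23, 1]
52 vs larger child 56 at index 3, swap → [56, 55, 52, 35, 53, 22, 10, 9, 23, 1]
resulting array: [56, 55, 52, 35, 53, 22, 10, 9, 23, 1]

22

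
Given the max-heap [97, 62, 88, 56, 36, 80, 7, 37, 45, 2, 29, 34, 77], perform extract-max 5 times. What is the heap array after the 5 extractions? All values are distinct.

extract-max #1 returns 97:
  remove root 97; move last element 77 to root → [77, 62, 88, 56, 36, 80, 7, 37, 45, 2, 29, 34]
  77 vs larger child 88 at index 2, swap → [88, 62, 77, 56, 36, 80, 7, 37, 45, 2, 29, 34]
  77 vs larger child 80 at index 5, swap → [88, 62, 80, 56, 36, 77, 7, 37, 45, 2, 29, 34]
extract-max #2 returns 88:
  remove root 88; move last element 34 to root → [34, 62, 80, 56, 36, 77, 7, 37, 45, 2, 29]
  34 vs larger child 80 at index 2, swap → [80, 62, 34, 56, 36, 77, 7, 37, 45, 2, 29]
  34 vs larger child 77 at index 5, swap → [80, 62, 77, 56, 36, 34, 7, 37, 45, 2, 29]
extract-max #3 returns 80:
  remove root 80; move last element 29 to root → [29, 62, 77, 56, 36, 34, 7, 37, 45, 2]
  29 vs larger child 77 at index 2, swap → [77, 62, 29, 56, 36, 34, 7, 37, 45, 2]
  29 vs larger child 34 at index 5, swap → [77, 62, 34, 56, 36, 29, 7, 37, 45, 2]
extract-max #4 returns 77:
  remove root 77; move last element 2 to root → [2, 62, 34, 56, 36, 29, 7, 37, 45]
  2 vs larger child 62 at index 1, swap → [62, 2, 34, 56, 36, 29, 7, 37, 45]
  2 vs larger child 56 at index 3, swap → [62, 56, 34, 2, 36, 29, 7, 37, 45]
  2 vs larger child 45 at index 8, swap → [62, 56, 34, 45, 36, 29, 7, 37, 2]
extract-max #5 returns 62:
  remove root 62; move last element 2 to root → [2, 56, 34, 45, 36, 29, 7, 37]
  2 vs larger child 56 at index 1, swap → [56, 2, 34, 45, 36, 29, 7, 37]
  2 vs larger child 45 at index 3, swap → [56, 45, 34, 2, 36, 29, 7, 37]
  2 vs only child 37 at index 7, swap → [56, 45, 34, 37, 36, 29, 7, 2]

[56, 45, 34, 37, 36, 29, 7, 2]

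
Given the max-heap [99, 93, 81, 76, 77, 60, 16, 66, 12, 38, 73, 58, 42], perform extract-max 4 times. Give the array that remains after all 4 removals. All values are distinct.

[76, 73, 60, 66, 38, 58, 16, 42, 12]

extract-max #1 returns 99:
  remove root 99; move last element 42 to root → [42, 93, 81, 76, 77, 60, 16, 66, 12, 38, 73, 58]
  42 vs larger child 93 at index 1, swap → [93, 42, 81, 76, 77, 60, 16, 66, 12, 38, 73, 58]
  42 vs larger child 77 at index 4, swap → [93, 77, 81, 76, 42, 60, 16, 66, 12, 38, 73, 58]
  42 vs larger child 73 at index 10, swap → [93, 77, 81, 76, 73, 60, 16, 66, 12, 38, 42, 58]
extract-max #2 returns 93:
  remove root 93; move last element 58 to root → [58, 77, 81, 76, 73, 60, 16, 66, 12, 38, 42]
  58 vs larger child 81 at index 2, swap → [81, 77, 58, 76, 73, 60, 16, 66, 12, 38, 42]
  58 vs larger child 60 at index 5, swap → [81, 77, 60, 76, 73, 58, 16, 66, 12, 38, 42]
extract-max #3 returns 81:
  remove root 81; move last element 42 to root → [42, 77, 60, 76, 73, 58, 16, 66, 12, 38]
  42 vs larger child 77 at index 1, swap → [77, 42, 60, 76, 73, 58, 16, 66, 12, 38]
  42 vs larger child 76 at index 3, swap → [77, 76, 60, 42, 73, 58, 16, 66, 12, 38]
  42 vs larger child 66 at index 7, swap → [77, 76, 60, 66, 73, 58, 16, 42, 12, 38]
extract-max #4 returns 77:
  remove root 77; move last element 38 to root → [38, 76, 60, 66, 73, 58, 16, 42, 12]
  38 vs larger child 76 at index 1, swap → [76, 38, 60, 66, 73, 58, 16, 42, 12]
  38 vs larger child 73 at index 4, swap → [76, 73, 60, 66, 38, 58, 16, 42, 12]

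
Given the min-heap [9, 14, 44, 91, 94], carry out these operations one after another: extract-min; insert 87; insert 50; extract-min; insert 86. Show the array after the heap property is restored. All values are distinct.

[44, 87, 50, 94, 91, 86]

extract-min → returns 9:
  remove root 9; move last element 94 to root → [94, 14, 44, 91]
  94 vs smaller child 14 at index 1, swap → [14, 94, 44, 91]
  94 vs only child 91 at index 3, swap → [14, 91, 44, 94]
insert 87:
  append 87 at index 4 → [14, 91, 44, 94, 87]
  87 < parent 91 at index 1, swap → [14, 87, 44, 94, 91]
insert 50:
  append 50 at index 5 → [14, 87, 44, 94, 91, 50] (no swap needed)
extract-min → returns 14:
  remove root 14; move last element 50 to root → [50, 87, 44, 94, 91]
  50 vs smaller child 44 at index 2, swap → [44, 87, 50, 94, 91]
insert 86:
  append 86 at index 5 → [44, 87, 50, 94, 91, 86] (no swap needed)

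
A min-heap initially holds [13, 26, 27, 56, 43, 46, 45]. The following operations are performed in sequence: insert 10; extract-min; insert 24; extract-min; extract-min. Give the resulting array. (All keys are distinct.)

[26, 43, 27, 56, 45, 46]

insert 10:
  append 10 at index 7 → [13, 26, 27, 56, 43, 46, 45, 10]
  10 < parent 56 at index 3, swap → [13, 26, 27, 10, 43, 46, 45, 56]
  10 < parent 26 at index 1, swap → [13, 10, 27, 26, 43, 46, 45, 56]
  10 < parent 13 at index 0, swap → [10, 13, 27, 26, 43, 46, 45, 56]
extract-min → returns 10:
  remove root 10; move last element 56 to root → [56, 13, 27, 26, 43, 46, 45]
  56 vs smaller child 13 at index 1, swap → [13, 56, 27, 26, 43, 46, 45]
  56 vs smaller child 26 at index 3, swap → [13, 26, 27, 56, 43, 46, 45]
insert 24:
  append 24 at index 7 → [13, 26, 27, 56, 43, 46, 45, 24]
  24 < parent 56 at index 3, swap → [13, 26, 27, 24, 43, 46, 45, 56]
  24 < parent 26 at index 1, swap → [13, 24, 27, 26, 43, 46, 45, 56]
extract-min → returns 13:
  remove root 13; move last element 56 to root → [56, 24, 27, 26, 43, 46, 45]
  56 vs smaller child 24 at index 1, swap → [24, 56, 27, 26, 43, 46, 45]
  56 vs smaller child 26 at index 3, swap → [24, 26, 27, 56, 43, 46, 45]
extract-min → returns 24:
  remove root 24; move last element 45 to root → [45, 26, 27, 56, 43, 46]
  45 vs smaller child 26 at index 1, swap → [26, 45, 27, 56, 43, 46]
  45 vs smaller child 43 at index 4, swap → [26, 43, 27, 56, 45, 46]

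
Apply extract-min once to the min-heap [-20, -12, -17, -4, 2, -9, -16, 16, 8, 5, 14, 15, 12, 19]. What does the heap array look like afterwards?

remove root -20; move last element 19 to root → [19, -12, -17, -4, 2, -9, -16, 16, 8, 5, 14, 15, 12]
19 vs smaller child -17 at index 2, swap → [-17, -12, 19, -4, 2, -9, -16, 16, 8, 5, 14, 15, 12]
19 vs smaller child -16 at index 6, swap → [-17, -12, -16, -4, 2, -9, 19, 16, 8, 5, 14, 15, 12]

[-17, -12, -16, -4, 2, -9, 19, 16, 8, 5, 14, 15, 12]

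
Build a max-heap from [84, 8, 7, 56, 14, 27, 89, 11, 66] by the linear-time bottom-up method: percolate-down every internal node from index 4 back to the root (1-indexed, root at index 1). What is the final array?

[89, 66, 84, 56, 14, 27, 7, 11, 8]

sift down from index 4:
  56 vs larger child 66 at index 9, swap → [84, 8, 7, 66, 14, 27, 89, 11, 56]
sift down from index 3:
  7 vs larger child 89 at index 7, swap → [84, 8, 89, 66, 14, 27, 7, 11, 56]
sift down from index 2:
  8 vs larger child 66 at index 4, swap → [84, 66, 89, 8, 14, 27, 7, 11, 56]
  8 vs larger child 56 at index 9, swap → [84, 66, 89, 56, 14, 27, 7, 11, 8]
sift down from index 1:
  84 vs larger child 89 at index 3, swap → [89, 66, 84, 56, 14, 27, 7, 11, 8]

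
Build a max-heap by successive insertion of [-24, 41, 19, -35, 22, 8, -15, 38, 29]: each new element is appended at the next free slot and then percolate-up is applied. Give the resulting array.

Insert -24:
  append -24 at index 0 → [-24] (no swap needed)
Insert 41:
  append 41 at index 1 → [-24, 41]
  41 > parent -24 at index 0, swap → [41, -24]
Insert 19:
  append 19 at index 2 → [41, -24, 19] (no swap needed)
Insert -35:
  append -35 at index 3 → [41, -24, 19, -35] (no swap needed)
Insert 22:
  append 22 at index 4 → [41, -24, 19, -35, 22]
  22 > parent -24 at index 1, swap → [41, 22, 19, -35, -24]
Insert 8:
  append 8 at index 5 → [41, 22, 19, -35, -24, 8] (no swap needed)
Insert -15:
  append -15 at index 6 → [41, 22, 19, -35, -24, 8, -15] (no swap needed)
Insert 38:
  append 38 at index 7 → [41, 22, 19, -35, -24, 8, -15, 38]
  38 > parent -35 at index 3, swap → [41, 22, 19, 38, -24, 8, -15, -35]
  38 > parent 22 at index 1, swap → [41, 38, 19, 22, -24, 8, -15, -35]
Insert 29:
  append 29 at index 8 → [41, 38, 19, 22, -24, 8, -15, -35, 29]
  29 > parent 22 at index 3, swap → [41, 38, 19, 29, -24, 8, -15, -35, 22]

[41, 38, 19, 29, -24, 8, -15, -35, 22]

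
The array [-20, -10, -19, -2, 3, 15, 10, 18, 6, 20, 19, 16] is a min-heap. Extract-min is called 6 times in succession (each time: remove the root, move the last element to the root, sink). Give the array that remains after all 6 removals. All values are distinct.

[10, 18, 15, 19, 20, 16]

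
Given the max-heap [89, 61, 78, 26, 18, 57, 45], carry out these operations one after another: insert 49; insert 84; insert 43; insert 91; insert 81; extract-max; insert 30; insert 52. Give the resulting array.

insert 49:
  append 49 at index 7 → [89, 61, 78, 26, 18, 57, 45, 49]
  49 > parent 26 at index 3, swap → [89, 61, 78, 49, 18, 57, 45, 26]
insert 84:
  append 84 at index 8 → [89, 61, 78, 49, 18, 57, 45, 26, 84]
  84 > parent 49 at index 3, swap → [89, 61, 78, 84, 18, 57, 45, 26, 49]
  84 > parent 61 at index 1, swap → [89, 84, 78, 61, 18, 57, 45, 26, 49]
insert 43:
  append 43 at index 9 → [89, 84, 78, 61, 18, 57, 45, 26, 49, 43]
  43 > parent 18 at index 4, swap → [89, 84, 78, 61, 43, 57, 45, 26, 49, 18]
insert 91:
  append 91 at index 10 → [89, 84, 78, 61, 43, 57, 45, 26, 49, 18, 91]
  91 > parent 43 at index 4, swap → [89, 84, 78, 61, 91, 57, 45, 26, 49, 18, 43]
  91 > parent 84 at index 1, swap → [89, 91, 78, 61, 84, 57, 45, 26, 49, 18, 43]
  91 > parent 89 at index 0, swap → [91, 89, 78, 61, 84, 57, 45, 26, 49, 18, 43]
insert 81:
  append 81 at index 11 → [91, 89, 78, 61, 84, 57, 45, 26, 49, 18, 43, 81]
  81 > parent 57 at index 5, swap → [91, 89, 78, 61, 84, 81, 45, 26, 49, 18, 43, 57]
  81 > parent 78 at index 2, swap → [91, 89, 81, 61, 84, 78, 45, 26, 49, 18, 43, 57]
extract-max → returns 91:
  remove root 91; move last element 57 to root → [57, 89, 81, 61, 84, 78, 45, 26, 49, 18, 43]
  57 vs larger child 89 at index 1, swap → [89, 57, 81, 61, 84, 78, 45, 26, 49, 18, 43]
  57 vs larger child 84 at index 4, swap → [89, 84, 81, 61, 57, 78, 45, 26, 49, 18, 43]
insert 30:
  append 30 at index 11 → [89, 84, 81, 61, 57, 78, 45, 26, 49, 18, 43, 30] (no swap needed)
insert 52:
  append 52 at index 12 → [89, 84, 81, 61, 57, 78, 45, 26, 49, 18, 43, 30, 52] (no swap needed)

[89, 84, 81, 61, 57, 78, 45, 26, 49, 18, 43, 30, 52]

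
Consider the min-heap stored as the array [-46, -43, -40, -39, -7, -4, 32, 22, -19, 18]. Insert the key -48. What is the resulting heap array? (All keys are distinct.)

[-48, -46, -40, -39, -43, -4, 32, 22, -19, 18, -7]

append -48 at index 10 → [-46, -43, -40, -39, -7, -4, 32, 22, -19, 18, -48]
-48 < parent -7 at index 4, swap → [-46, -43, -40, -39, -48, -4, 32, 22, -19, 18, -7]
-48 < parent -43 at index 1, swap → [-46, -48, -40, -39, -43, -4, 32, 22, -19, 18, -7]
-48 < parent -46 at index 0, swap → [-48, -46, -40, -39, -43, -4, 32, 22, -19, 18, -7]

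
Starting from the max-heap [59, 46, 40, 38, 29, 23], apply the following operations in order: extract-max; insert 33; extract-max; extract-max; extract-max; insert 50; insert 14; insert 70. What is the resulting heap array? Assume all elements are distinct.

[70, 33, 50, 29, 14, 23]

extract-max → returns 59:
  remove root 59; move last element 23 to root → [23, 46, 40, 38, 29]
  23 vs larger child 46 at index 1, swap → [46, 23, 40, 38, 29]
  23 vs larger child 38 at index 3, swap → [46, 38, 40, 23, 29]
insert 33:
  append 33 at index 5 → [46, 38, 40, 23, 29, 33] (no swap needed)
extract-max → returns 46:
  remove root 46; move last element 33 to root → [33, 38, 40, 23, 29]
  33 vs larger child 40 at index 2, swap → [40, 38, 33, 23, 29]
extract-max → returns 40:
  remove root 40; move last element 29 to root → [29, 38, 33, 23]
  29 vs larger child 38 at index 1, swap → [38, 29, 33, 23]
extract-max → returns 38:
  remove root 38; move last element 23 to root → [23, 29, 33]
  23 vs larger child 33 at index 2, swap → [33, 29, 23]
insert 50:
  append 50 at index 3 → [33, 29, 23, 50]
  50 > parent 29 at index 1, swap → [33, 50, 23, 29]
  50 > parent 33 at index 0, swap → [50, 33, 23, 29]
insert 14:
  append 14 at index 4 → [50, 33, 23, 29, 14] (no swap needed)
insert 70:
  append 70 at index 5 → [50, 33, 23, 29, 14, 70]
  70 > parent 23 at index 2, swap → [50, 33, 70, 29, 14, 23]
  70 > parent 50 at index 0, swap → [70, 33, 50, 29, 14, 23]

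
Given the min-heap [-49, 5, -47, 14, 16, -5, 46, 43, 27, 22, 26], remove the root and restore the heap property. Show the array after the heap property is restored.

remove root -49; move last element 26 to root → [26, 5, -47, 14, 16, -5, 46, 43, 27, 22]
26 vs smaller child -47 at index 2, swap → [-47, 5, 26, 14, 16, -5, 46, 43, 27, 22]
26 vs smaller child -5 at index 5, swap → [-47, 5, -5, 14, 16, 26, 46, 43, 27, 22]

[-47, 5, -5, 14, 16, 26, 46, 43, 27, 22]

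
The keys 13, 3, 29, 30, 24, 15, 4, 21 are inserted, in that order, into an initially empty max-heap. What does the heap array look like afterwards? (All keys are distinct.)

[30, 29, 15, 21, 24, 13, 4, 3]

Insert 13:
  append 13 at index 0 → [13] (no swap needed)
Insert 3:
  append 3 at index 1 → [13, 3] (no swap needed)
Insert 29:
  append 29 at index 2 → [13, 3, 29]
  29 > parent 13 at index 0, swap → [29, 3, 13]
Insert 30:
  append 30 at index 3 → [29, 3, 13, 30]
  30 > parent 3 at index 1, swap → [29, 30, 13, 3]
  30 > parent 29 at index 0, swap → [30, 29, 13, 3]
Insert 24:
  append 24 at index 4 → [30, 29, 13, 3, 24] (no swap needed)
Insert 15:
  append 15 at index 5 → [30, 29, 13, 3, 24, 15]
  15 > parent 13 at index 2, swap → [30, 29, 15, 3, 24, 13]
Insert 4:
  append 4 at index 6 → [30, 29, 15, 3, 24, 13, 4] (no swap needed)
Insert 21:
  append 21 at index 7 → [30, 29, 15, 3, 24, 13, 4, 21]
  21 > parent 3 at index 3, swap → [30, 29, 15, 21, 24, 13, 4, 3]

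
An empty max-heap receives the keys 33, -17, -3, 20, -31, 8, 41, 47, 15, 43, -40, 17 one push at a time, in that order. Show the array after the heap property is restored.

Insert 33:
  append 33 at index 0 → [33] (no swap needed)
Insert -17:
  append -17 at index 1 → [33, -17] (no swap needed)
Insert -3:
  append -3 at index 2 → [33, -17, -3] (no swap needed)
Insert 20:
  append 20 at index 3 → [33, -17, -3, 20]
  20 > parent -17 at index 1, swap → [33, 20, -3, -17]
Insert -31:
  append -31 at index 4 → [33, 20, -3, -17, -31] (no swap needed)
Insert 8:
  append 8 at index 5 → [33, 20, -3, -17, -31, 8]
  8 > parent -3 at index 2, swap → [33, 20, 8, -17, -31, -3]
Insert 41:
  append 41 at index 6 → [33, 20, 8, -17, -31, -3, 41]
  41 > parent 8 at index 2, swap → [33, 20, 41, -17, -31, -3, 8]
  41 > parent 33 at index 0, swap → [41, 20, 33, -17, -31, -3, 8]
Insert 47:
  append 47 at index 7 → [41, 20, 33, -17, -31, -3, 8, 47]
  47 > parent -17 at index 3, swap → [41, 20, 33, 47, -31, -3, 8, -17]
  47 > parent 20 at index 1, swap → [41, 47, 33, 20, -31, -3, 8, -17]
  47 > parent 41 at index 0, swap → [47, 41, 33, 20, -31, -3, 8, -17]
Insert 15:
  append 15 at index 8 → [47, 41, 33, 20, -31, -3, 8, -17, 15] (no swap needed)
Insert 43:
  append 43 at index 9 → [47, 41, 33, 20, -31, -3, 8, -17, 15, 43]
  43 > parent -31 at index 4, swap → [47, 41, 33, 20, 43, -3, 8, -17, 15, -31]
  43 > parent 41 at index 1, swap → [47, 43, 33, 20, 41, -3, 8, -17, 15, -31]
Insert -40:
  append -40 at index 10 → [47, 43, 33, 20, 41, -3, 8, -17, 15, -31, -40] (no swap needed)
Insert 17:
  append 17 at index 11 → [47, 43, 33, 20, 41, -3, 8, -17, 15, -31, -40, 17]
  17 > parent -3 at index 5, swap → [47, 43, 33, 20, 41, 17, 8, -17, 15, -31, -40, -3]

[47, 43, 33, 20, 41, 17, 8, -17, 15, -31, -40, -3]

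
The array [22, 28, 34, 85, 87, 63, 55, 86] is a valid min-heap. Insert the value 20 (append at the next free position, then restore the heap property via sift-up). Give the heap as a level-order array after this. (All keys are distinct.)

[20, 22, 34, 28, 87, 63, 55, 86, 85]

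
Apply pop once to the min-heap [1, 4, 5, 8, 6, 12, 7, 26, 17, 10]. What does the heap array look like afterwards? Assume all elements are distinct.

[4, 6, 5, 8, 10, 12, 7, 26, 17]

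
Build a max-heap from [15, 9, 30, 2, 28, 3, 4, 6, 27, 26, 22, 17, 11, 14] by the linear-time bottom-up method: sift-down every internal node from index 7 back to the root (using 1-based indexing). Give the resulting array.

[30, 28, 17, 27, 26, 15, 14, 6, 2, 9, 22, 3, 11, 4]

sift down from index 7:
  4 vs only child 14 at index 14, swap → [15, 9, 30, 2, 28, 3, 14, 6, 27, 26, 22, 17, 11, 4]
sift down from index 6:
  3 vs larger child 17 at index 12, swap → [15, 9, 30, 2, 28, 17, 14, 6, 27, 26, 22, 3, 11, 4]
sift down from index 5: already satisfies heap property
sift down from index 4:
  2 vs larger child 27 at index 9, swap → [15, 9, 30, 27, 28, 17, 14, 6, 2, 26, 22, 3, 11, 4]
sift down from index 3: already satisfies heap property
sift down from index 2:
  9 vs larger child 28 at index 5, swap → [15, 28, 30, 27, 9, 17, 14, 6, 2, 26, 22, 3, 11, 4]
  9 vs larger child 26 at index 10, swap → [15, 28, 30, 27, 26, 17, 14, 6, 2, 9, 22, 3, 11, 4]
sift down from index 1:
  15 vs larger child 30 at index 3, swap → [30, 28, 15, 27, 26, 17, 14, 6, 2, 9, 22, 3, 11, 4]
  15 vs larger child 17 at index 6, swap → [30, 28, 17, 27, 26, 15, 14, 6, 2, 9, 22, 3, 11, 4]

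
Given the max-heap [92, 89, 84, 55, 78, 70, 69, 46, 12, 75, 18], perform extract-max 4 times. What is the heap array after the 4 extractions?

[75, 55, 70, 46, 12, 18, 69]

extract-max #1 returns 92:
  remove root 92; move last element 18 to root → [18, 89, 84, 55, 78, 70, 69, 46, 12, 75]
  18 vs larger child 89 at index 1, swap → [89, 18, 84, 55, 78, 70, 69, 46, 12, 75]
  18 vs larger child 78 at index 4, swap → [89, 78, 84, 55, 18, 70, 69, 46, 12, 75]
  18 vs only child 75 at index 9, swap → [89, 78, 84, 55, 75, 70, 69, 46, 12, 18]
extract-max #2 returns 89:
  remove root 89; move last element 18 to root → [18, 78, 84, 55, 75, 70, 69, 46, 12]
  18 vs larger child 84 at index 2, swap → [84, 78, 18, 55, 75, 70, 69, 46, 12]
  18 vs larger child 70 at index 5, swap → [84, 78, 70, 55, 75, 18, 69, 46, 12]
extract-max #3 returns 84:
  remove root 84; move last element 12 to root → [12, 78, 70, 55, 75, 18, 69, 46]
  12 vs larger child 78 at index 1, swap → [78, 12, 70, 55, 75, 18, 69, 46]
  12 vs larger child 75 at index 4, swap → [78, 75, 70, 55, 12, 18, 69, 46]
extract-max #4 returns 78:
  remove root 78; move last element 46 to root → [46, 75, 70, 55, 12, 18, 69]
  46 vs larger child 75 at index 1, swap → [75, 46, 70, 55, 12, 18, 69]
  46 vs larger child 55 at index 3, swap → [75, 55, 70, 46, 12, 18, 69]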